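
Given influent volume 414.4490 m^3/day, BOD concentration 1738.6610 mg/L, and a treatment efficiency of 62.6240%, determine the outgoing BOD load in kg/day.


Load_in = volume * conc / 1000 = 414.4490 * 1738.6610 / 1000 = 720.5863 kg/day
Removed = Load_in * eff / 100 = 720.5863 * 62.6240 / 100 = 451.2600 kg/day
Load_out = Load_in - Removed = 720.5863 - 451.2600 = 269.3263 kg/day


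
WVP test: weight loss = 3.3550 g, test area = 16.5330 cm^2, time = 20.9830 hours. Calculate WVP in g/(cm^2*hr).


Formula: WVP = loss / (area * time)
Substituting: WVP = 3.3550 / (16.5330 * 20.9830)
Result: 0.00967104 g/(cm^2*hr)


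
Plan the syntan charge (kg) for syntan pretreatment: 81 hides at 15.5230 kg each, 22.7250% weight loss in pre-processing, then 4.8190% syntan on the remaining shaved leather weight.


Total_raw = N * avg_wt = 81 * 15.5230 = 1257.3630 kg
Substrate = Total_raw * (1 - loss/100) = 1257.3630 * (1 - 22.7250/100) = 971.6273 kg
Syntan = Substrate * pct / 100 = 971.6273 * 4.8190 / 100 = 46.8227 kg


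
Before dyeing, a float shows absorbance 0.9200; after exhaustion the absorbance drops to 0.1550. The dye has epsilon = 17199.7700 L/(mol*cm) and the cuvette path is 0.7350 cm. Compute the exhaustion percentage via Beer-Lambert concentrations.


c_initial = A_i / (epsilon * l) = 0.9200 / (17199.7700 * 0.7350) = 7.2774e-05 mol/L
c_final = A_f / (epsilon * l) = 0.1550 / (17199.7700 * 0.7350) = 1.2261e-05 mol/L
Exhaustion = (c_initial - c_final) / c_initial * 100 = (7.2774e-05 - 1.2261e-05) / 7.2774e-05 * 100 = 83.1522 %


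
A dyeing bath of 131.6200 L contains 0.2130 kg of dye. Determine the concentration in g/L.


Formula: Conc = dye_mass(kg) / volume(L) * 1000
Substituting: Conc = 0.2130 / 131.6200 * 1000
Result: 1.6183 g/L


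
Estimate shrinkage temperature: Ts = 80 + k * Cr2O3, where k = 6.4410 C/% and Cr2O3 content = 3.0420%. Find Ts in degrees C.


Formula: Ts = 80 + k * Cr2O3
Substituting: Ts = 80 + 6.4410 * 3.0420
Result: 99.5935 C


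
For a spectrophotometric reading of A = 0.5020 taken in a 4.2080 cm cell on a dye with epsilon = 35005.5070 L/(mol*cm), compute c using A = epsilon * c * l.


Formula: c = A / (epsilon * l)
Substituting: c = 0.5020 / (35005.5070 * 4.2080)
Result: 3.4079e-06 mol/L


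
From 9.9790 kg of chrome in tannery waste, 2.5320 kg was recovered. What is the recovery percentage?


Formula: Recovery = recovered / input * 100
Substituting: Recovery = 2.5320 / 9.9790 * 100
Result: 25.3733 %


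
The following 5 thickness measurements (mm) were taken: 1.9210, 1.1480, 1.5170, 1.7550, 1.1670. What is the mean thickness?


Formula: Average = sum / n
Substituting: Average = 7.5080 / 5
Result: 1.5016 mm


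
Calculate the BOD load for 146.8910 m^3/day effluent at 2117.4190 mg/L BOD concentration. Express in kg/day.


Formula: BOD_load = volume * conc / 1000
Substituting: BOD_load = 146.8910 * 2117.4190 / 1000
Result: 311.0298 kg/day


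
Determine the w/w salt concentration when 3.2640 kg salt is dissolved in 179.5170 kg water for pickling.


Formula: Conc = salt / (water + salt) * 100
Substituting: Conc = 3.2640 / (179.5170 + 3.2640) * 100
Result: 1.7857 %


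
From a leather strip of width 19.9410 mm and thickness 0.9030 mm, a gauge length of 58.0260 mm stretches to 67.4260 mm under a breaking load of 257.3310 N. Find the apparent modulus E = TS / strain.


TS = F / (w * t) = 257.3310 / (19.9410 * 0.9030) = 14.2908 N/mm^2
strain = (Lf - L0) / L0 = (67.4260 - 58.0260) / 58.0260 = 0.1620
E = TS / strain = 14.2908 / 0.1620 = 88.2170 N/mm^2


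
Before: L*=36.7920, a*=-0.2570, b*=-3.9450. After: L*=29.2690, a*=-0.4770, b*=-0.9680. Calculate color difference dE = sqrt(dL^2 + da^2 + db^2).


dL = -7.5230, da = -0.2200, db = 2.9770
dE = sqrt((-7.5230)^2 + (-0.2200)^2 + 2.9770^2) = 8.0936


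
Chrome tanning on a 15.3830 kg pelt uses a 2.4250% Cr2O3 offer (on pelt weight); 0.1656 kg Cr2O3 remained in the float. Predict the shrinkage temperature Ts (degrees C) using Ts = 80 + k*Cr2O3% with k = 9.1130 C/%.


Offered = pelt * offer_pct / 100 = 15.3830 * 2.4250 / 100 = 0.3730 kg
Uptake = offered - residual = 0.3730 - 0.1656 = 0.2074 kg
Cr2O3% on pelt = uptake / pelt * 100 = 0.2074 / 15.3830 * 100 = 1.3485 %
Ts = 80 + k * Cr2O3% = 80 + 9.1130 * 1.3485 = 92.2888 C


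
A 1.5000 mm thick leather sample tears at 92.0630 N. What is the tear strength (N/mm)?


Formula: Tear strength = force / thickness
Substituting: Tear strength = 92.0630 / 1.5000
Result: 61.3753 N/mm


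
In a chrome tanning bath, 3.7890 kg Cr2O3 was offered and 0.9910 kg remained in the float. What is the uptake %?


Formula: Uptake = (offered - residual) / offered * 100
Substituting: Uptake = (3.7890 - 0.9910) / 3.7890 * 100
Result: 73.8453 %


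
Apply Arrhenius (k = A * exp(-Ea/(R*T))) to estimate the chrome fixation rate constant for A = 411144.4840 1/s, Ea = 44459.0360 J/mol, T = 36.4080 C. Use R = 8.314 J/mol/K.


T_K = T_C + 273.15 = 36.4080 + 273.15 = 309.5580 K
exponent = -Ea / (R * T_K) = -44459.0360 / (8.314 * 309.5580) = -17.2746
k = A * exp(exponent) = 411144.4840 * exp(-17.2746) = 0.012934 1/s


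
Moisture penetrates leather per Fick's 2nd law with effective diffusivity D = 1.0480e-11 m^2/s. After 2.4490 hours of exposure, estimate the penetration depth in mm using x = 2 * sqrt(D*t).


t = 2.4490 hr * 3600 = 8816.4000 s
D * t = 1.0480e-11 * 8816.4000 = 9.2396e-08
x = 2 * sqrt(D*t) = 2 * sqrt(9.2396e-08) = 6.0793e-04 m = 0.6079 mm


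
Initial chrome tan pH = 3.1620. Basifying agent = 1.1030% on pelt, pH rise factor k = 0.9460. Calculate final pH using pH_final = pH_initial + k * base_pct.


Formula: pH_final = pH_initial + k * base_pct
Substituting: pH_final = 3.1620 + 0.9460 * 1.1030
Result: 4.2054


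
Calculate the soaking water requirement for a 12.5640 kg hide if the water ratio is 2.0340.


Formula: Water = hide_weight * ratio
Substituting: Water = 12.5640 * 2.0340
Result: 25.5552 kg


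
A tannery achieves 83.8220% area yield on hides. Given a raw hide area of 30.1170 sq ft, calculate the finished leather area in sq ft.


Formula: finished = raw * yield / 100
Substituting: finished = 30.1170 * 83.8220 / 100
Result: 25.2447 sq ft


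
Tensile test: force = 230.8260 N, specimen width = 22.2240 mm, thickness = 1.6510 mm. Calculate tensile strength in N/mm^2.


Formula: TS = force / (width * thickness)
Substituting: TS = 230.8260 / (22.2240 * 1.6510)
Result: 6.2909 N/mm^2


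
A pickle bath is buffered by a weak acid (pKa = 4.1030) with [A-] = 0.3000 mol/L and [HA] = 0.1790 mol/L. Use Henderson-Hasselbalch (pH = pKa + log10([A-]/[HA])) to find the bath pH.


ratio = [A-] / [HA] = 0.3000 / 0.1790 = 1.6760
log10(ratio) = 0.2243
pH = pKa + log10(ratio) = 4.1030 + 0.2243 = 4.3273


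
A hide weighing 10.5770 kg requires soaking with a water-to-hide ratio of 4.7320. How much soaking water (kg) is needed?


Formula: Water = hide_weight * ratio
Substituting: Water = 10.5770 * 4.7320
Result: 50.0504 kg


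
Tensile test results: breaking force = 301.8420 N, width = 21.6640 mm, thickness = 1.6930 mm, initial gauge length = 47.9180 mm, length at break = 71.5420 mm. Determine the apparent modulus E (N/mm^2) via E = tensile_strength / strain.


TS = F / (w * t) = 301.8420 / (21.6640 * 1.6930) = 8.2297 N/mm^2
strain = (Lf - L0) / L0 = (71.5420 - 47.9180) / 47.9180 = 0.4930
E = TS / strain = 8.2297 / 0.4930 = 16.6928 N/mm^2


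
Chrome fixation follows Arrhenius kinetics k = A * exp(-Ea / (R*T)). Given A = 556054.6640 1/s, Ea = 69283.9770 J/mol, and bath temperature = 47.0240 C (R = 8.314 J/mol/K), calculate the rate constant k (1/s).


T_K = T_C + 273.15 = 47.0240 + 273.15 = 320.1740 K
exponent = -Ea / (R * T_K) = -69283.9770 / (8.314 * 320.1740) = -26.0278
k = A * exp(exponent) = 556054.6640 * exp(-26.0278) = 2.7632e-06 1/s


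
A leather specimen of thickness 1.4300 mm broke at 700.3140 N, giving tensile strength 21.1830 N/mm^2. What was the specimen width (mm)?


Formula: w = F / (TS * t)
Substituting: w = 700.3140 / (21.1830 * 1.4300)
Result: 23.1190 mm


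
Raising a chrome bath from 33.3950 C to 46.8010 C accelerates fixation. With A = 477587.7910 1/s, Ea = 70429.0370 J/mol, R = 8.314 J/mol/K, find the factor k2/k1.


T1 = 33.3950 + 273.15 = 306.5450 K; T2 = 46.8010 + 273.15 = 319.9510 K
k1 = A * exp(-Ea/(R*T1)) = 477587.7910 * exp(-70429.0370/(8.314*306.5450)) = 4.7605e-07 1/s
k2 = A * exp(-Ea/(R*T2)) = 477587.7910 * exp(-70429.0370/(8.314*319.9510)) = 1.5154e-06 1/s
k2/k1 = 1.5154e-06 / 4.7605e-07 = 3.1832


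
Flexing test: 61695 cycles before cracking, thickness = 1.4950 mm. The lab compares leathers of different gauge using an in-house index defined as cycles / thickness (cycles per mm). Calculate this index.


Formula: Index = cycles / thickness
Substituting: Index = 61695 / 1.4950
Result: 41267.5585 cycles/mm


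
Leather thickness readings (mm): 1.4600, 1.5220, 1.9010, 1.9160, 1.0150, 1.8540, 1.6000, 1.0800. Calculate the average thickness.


Formula: Average = sum / n
Substituting: Average = 12.3480 / 8
Result: 1.5435 mm


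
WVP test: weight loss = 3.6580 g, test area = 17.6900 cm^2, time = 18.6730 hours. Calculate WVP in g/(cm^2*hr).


Formula: WVP = loss / (area * time)
Substituting: WVP = 3.6580 / (17.6900 * 18.6730)
Result: 0.0110739 g/(cm^2*hr)


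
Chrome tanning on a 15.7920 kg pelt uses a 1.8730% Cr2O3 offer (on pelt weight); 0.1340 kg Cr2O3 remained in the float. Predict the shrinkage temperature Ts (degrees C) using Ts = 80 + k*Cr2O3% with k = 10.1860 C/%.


Offered = pelt * offer_pct / 100 = 15.7920 * 1.8730 / 100 = 0.2958 kg
Uptake = offered - residual = 0.2958 - 0.1340 = 0.1618 kg
Cr2O3% on pelt = uptake / pelt * 100 = 0.1618 / 15.7920 * 100 = 1.0245 %
Ts = 80 + k * Cr2O3% = 80 + 10.1860 * 1.0245 = 90.4352 C


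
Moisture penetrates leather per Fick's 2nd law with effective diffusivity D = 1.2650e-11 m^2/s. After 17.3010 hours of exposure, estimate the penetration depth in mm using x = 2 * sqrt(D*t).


t = 17.3010 hr * 3600 = 62283.6000 s
D * t = 1.2650e-11 * 62283.6000 = 7.8789e-07
x = 2 * sqrt(D*t) = 2 * sqrt(7.8789e-07) = 0.00177526 m = 1.7753 mm


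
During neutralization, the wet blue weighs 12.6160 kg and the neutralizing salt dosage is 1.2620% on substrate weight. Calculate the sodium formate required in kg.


Formula: Neutralizer = substrate * pct / 100
Substituting: Neutralizer = 12.6160 * 1.2620 / 100
Result: 0.1592 kg


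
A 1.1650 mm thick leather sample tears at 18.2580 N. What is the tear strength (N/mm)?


Formula: Tear strength = force / thickness
Substituting: Tear strength = 18.2580 / 1.1650
Result: 15.6721 N/mm


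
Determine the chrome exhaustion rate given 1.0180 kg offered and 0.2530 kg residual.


Formula: Uptake = (offered - residual) / offered * 100
Substituting: Uptake = (1.0180 - 0.2530) / 1.0180 * 100
Result: 75.1473 %


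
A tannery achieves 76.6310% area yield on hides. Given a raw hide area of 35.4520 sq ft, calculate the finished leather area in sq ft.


Formula: finished = raw * yield / 100
Substituting: finished = 35.4520 * 76.6310 / 100
Result: 27.1672 sq ft


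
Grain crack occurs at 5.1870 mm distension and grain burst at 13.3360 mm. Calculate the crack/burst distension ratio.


Formula: Ratio = crack / burst
Substituting: Ratio = 5.1870 / 13.3360
Result: 0.3889


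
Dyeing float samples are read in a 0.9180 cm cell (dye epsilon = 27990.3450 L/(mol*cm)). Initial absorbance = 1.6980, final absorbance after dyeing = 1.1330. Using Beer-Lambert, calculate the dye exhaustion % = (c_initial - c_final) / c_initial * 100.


c_initial = A_i / (epsilon * l) = 1.6980 / (27990.3450 * 0.9180) = 6.6083e-05 mol/L
c_final = A_f / (epsilon * l) = 1.1330 / (27990.3450 * 0.9180) = 4.4094e-05 mol/L
Exhaustion = (c_initial - c_final) / c_initial * 100 = (6.6083e-05 - 4.4094e-05) / 6.6083e-05 * 100 = 33.2744 %


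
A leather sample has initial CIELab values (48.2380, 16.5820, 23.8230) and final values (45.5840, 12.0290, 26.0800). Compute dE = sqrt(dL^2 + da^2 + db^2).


dL = -2.6540, da = -4.5530, db = 2.2570
dE = sqrt((-2.6540)^2 + (-4.5530)^2 + 2.2570^2) = 5.7330


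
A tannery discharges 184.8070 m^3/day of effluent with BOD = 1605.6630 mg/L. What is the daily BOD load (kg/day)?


Formula: BOD_load = volume * conc / 1000
Substituting: BOD_load = 184.8070 * 1605.6630 / 1000
Result: 296.7378 kg/day


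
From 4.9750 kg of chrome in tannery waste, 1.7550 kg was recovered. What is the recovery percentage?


Formula: Recovery = recovered / input * 100
Substituting: Recovery = 1.7550 / 4.9750 * 100
Result: 35.2764 %


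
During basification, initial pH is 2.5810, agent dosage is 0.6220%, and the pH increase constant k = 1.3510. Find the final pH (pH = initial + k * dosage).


Formula: pH_final = pH_initial + k * base_pct
Substituting: pH_final = 2.5810 + 1.3510 * 0.6220
Result: 3.4213


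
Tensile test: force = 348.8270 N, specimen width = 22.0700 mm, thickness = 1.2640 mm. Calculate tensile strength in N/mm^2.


Formula: TS = force / (width * thickness)
Substituting: TS = 348.8270 / (22.0700 * 1.2640)
Result: 12.5043 N/mm^2


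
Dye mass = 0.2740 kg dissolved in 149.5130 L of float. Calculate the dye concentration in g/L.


Formula: Conc = dye_mass(kg) / volume(L) * 1000
Substituting: Conc = 0.2740 / 149.5130 * 1000
Result: 1.8326 g/L


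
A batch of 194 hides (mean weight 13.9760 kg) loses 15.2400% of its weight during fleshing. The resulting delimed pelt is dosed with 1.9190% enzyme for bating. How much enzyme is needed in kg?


Total_raw = N * avg_wt = 194 * 13.9760 = 2711.3440 kg
Substrate = Total_raw * (1 - loss/100) = 2711.3440 * (1 - 15.2400/100) = 2298.1352 kg
Enzyme = Substrate * pct / 100 = 2298.1352 * 1.9190 / 100 = 44.1012 kg


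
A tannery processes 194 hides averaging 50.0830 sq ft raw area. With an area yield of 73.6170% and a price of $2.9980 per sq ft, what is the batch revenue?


Raw_total = N * avg_area = 194 * 50.0830 = 9716.1020 sq ft
Finished = Raw_total * yield / 100 = 9716.1020 * 73.6170 / 100 = 7152.7028 sq ft
Value = Finished * price = 7152.7028 * 2.9980 = 21443.8030 $


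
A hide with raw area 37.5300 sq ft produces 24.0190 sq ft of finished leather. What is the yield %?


Formula: Yield = finished / raw * 100
Substituting: Yield = 24.0190 / 37.5300 * 100
Result: 63.9995 %


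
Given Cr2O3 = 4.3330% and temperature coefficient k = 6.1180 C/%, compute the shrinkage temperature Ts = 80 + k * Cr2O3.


Formula: Ts = 80 + k * Cr2O3
Substituting: Ts = 80 + 6.1180 * 4.3330
Result: 106.5093 C


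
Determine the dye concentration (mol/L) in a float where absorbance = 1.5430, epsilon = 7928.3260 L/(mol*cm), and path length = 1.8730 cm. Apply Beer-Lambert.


Formula: c = A / (epsilon * l)
Substituting: c = 1.5430 / (7928.3260 * 1.8730)
Result: 1.0391e-04 mol/L


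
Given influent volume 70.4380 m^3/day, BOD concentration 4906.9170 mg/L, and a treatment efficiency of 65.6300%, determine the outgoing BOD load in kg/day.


Load_in = volume * conc / 1000 = 70.4380 * 4906.9170 / 1000 = 345.6334 kg/day
Removed = Load_in * eff / 100 = 345.6334 * 65.6300 / 100 = 226.8392 kg/day
Load_out = Load_in - Removed = 345.6334 - 226.8392 = 118.7942 kg/day


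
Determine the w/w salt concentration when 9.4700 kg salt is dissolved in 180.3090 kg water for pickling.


Formula: Conc = salt / (water + salt) * 100
Substituting: Conc = 9.4700 / (180.3090 + 9.4700) * 100
Result: 4.9900 %


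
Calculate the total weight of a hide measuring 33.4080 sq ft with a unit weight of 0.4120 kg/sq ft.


Formula: Weight = area * weight_per_sqft
Substituting: Weight = 33.4080 * 0.4120
Result: 13.7641 kg


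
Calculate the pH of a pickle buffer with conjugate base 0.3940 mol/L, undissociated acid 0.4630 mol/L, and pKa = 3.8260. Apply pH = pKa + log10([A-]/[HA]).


ratio = [A-] / [HA] = 0.3940 / 0.4630 = 0.8510
log10(ratio) = -0.0700848
pH = pKa + log10(ratio) = 3.8260 - 0.0700848 = 3.7559


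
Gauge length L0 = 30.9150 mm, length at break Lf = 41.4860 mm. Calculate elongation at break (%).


Formula: Elongation = (Lf - L0) / L0 * 100
Substituting: Elongation = (41.4860 - 30.9150) / 30.9150 * 100
Result: 34.1938 %


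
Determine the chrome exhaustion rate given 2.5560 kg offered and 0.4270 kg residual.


Formula: Uptake = (offered - residual) / offered * 100
Substituting: Uptake = (2.5560 - 0.4270) / 2.5560 * 100
Result: 83.2942 %


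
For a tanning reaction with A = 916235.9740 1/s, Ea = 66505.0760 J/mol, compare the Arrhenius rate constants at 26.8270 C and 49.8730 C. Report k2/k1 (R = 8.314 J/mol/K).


T1 = 26.8270 + 273.15 = 299.9770 K; T2 = 49.8730 + 273.15 = 323.0230 K
k1 = A * exp(-Ea/(R*T1)) = 916235.9740 * exp(-66505.0760/(8.314*299.9770)) = 2.4051e-06 1/s
k2 = A * exp(-Ea/(R*T2)) = 916235.9740 * exp(-66505.0760/(8.314*323.0230)) = 1.6120e-05 1/s
k2/k1 = 1.6120e-05 / 2.4051e-06 = 6.7025


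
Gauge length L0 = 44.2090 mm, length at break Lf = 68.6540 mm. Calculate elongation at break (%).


Formula: Elongation = (Lf - L0) / L0 * 100
Substituting: Elongation = (68.6540 - 44.2090) / 44.2090 * 100
Result: 55.2942 %


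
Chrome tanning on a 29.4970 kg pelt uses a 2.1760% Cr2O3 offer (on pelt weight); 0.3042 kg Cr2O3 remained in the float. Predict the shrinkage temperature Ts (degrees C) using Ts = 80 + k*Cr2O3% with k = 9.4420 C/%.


Offered = pelt * offer_pct / 100 = 29.4970 * 2.1760 / 100 = 0.6419 kg
Uptake = offered - residual = 0.6419 - 0.3042 = 0.3377 kg
Cr2O3% on pelt = uptake / pelt * 100 = 0.3377 / 29.4970 * 100 = 1.1447 %
Ts = 80 + k * Cr2O3% = 80 + 9.4420 * 1.1447 = 90.8083 C


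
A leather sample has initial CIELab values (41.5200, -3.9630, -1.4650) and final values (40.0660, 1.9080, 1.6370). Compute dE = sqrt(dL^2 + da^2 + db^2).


dL = -1.4540, da = 5.8710, db = 3.1020
dE = sqrt((-1.4540)^2 + 5.8710^2 + 3.1020^2) = 6.7974


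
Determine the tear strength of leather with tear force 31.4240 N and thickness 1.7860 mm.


Formula: Tear strength = force / thickness
Substituting: Tear strength = 31.4240 / 1.7860
Result: 17.5946 N/mm


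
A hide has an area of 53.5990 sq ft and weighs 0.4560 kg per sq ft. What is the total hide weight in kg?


Formula: Weight = area * weight_per_sqft
Substituting: Weight = 53.5990 * 0.4560
Result: 24.4411 kg


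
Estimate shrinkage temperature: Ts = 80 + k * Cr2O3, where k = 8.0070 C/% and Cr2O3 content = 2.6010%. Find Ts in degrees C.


Formula: Ts = 80 + k * Cr2O3
Substituting: Ts = 80 + 8.0070 * 2.6010
Result: 100.8262 C


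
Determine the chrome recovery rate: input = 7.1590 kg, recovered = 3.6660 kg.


Formula: Recovery = recovered / input * 100
Substituting: Recovery = 3.6660 / 7.1590 * 100
Result: 51.2083 %


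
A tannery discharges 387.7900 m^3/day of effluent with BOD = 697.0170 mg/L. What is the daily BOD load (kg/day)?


Formula: BOD_load = volume * conc / 1000
Substituting: BOD_load = 387.7900 * 697.0170 / 1000
Result: 270.2962 kg/day


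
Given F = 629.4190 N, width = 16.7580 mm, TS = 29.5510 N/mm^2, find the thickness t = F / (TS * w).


Formula: t = F / (TS * w)
Substituting: t = 629.4190 / (29.5510 * 16.7580)
Result: 1.2710 mm


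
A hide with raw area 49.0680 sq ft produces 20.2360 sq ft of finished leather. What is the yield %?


Formula: Yield = finished / raw * 100
Substituting: Yield = 20.2360 / 49.0680 * 100
Result: 41.2407 %


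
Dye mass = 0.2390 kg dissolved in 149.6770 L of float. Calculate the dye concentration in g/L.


Formula: Conc = dye_mass(kg) / volume(L) * 1000
Substituting: Conc = 0.2390 / 149.6770 * 1000
Result: 1.5968 g/L


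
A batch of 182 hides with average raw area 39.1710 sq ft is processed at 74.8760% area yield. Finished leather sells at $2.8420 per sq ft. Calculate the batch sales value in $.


Raw_total = N * avg_area = 182 * 39.1710 = 7129.1220 sq ft
Finished = Raw_total * yield / 100 = 7129.1220 * 74.8760 / 100 = 5338.0014 sq ft
Value = Finished * price = 5338.0014 * 2.8420 = 15170.5999 $


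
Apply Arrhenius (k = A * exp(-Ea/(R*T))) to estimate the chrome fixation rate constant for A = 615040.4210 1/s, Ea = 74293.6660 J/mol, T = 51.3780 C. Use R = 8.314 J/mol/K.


T_K = T_C + 273.15 = 51.3780 + 273.15 = 324.5280 K
exponent = -Ea / (R * T_K) = -74293.6660 / (8.314 * 324.5280) = -27.5353
k = A * exp(exponent) = 615040.4210 * exp(-27.5353) = 6.7683e-07 1/s


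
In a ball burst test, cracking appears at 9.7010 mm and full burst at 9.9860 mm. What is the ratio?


Formula: Ratio = crack / burst
Substituting: Ratio = 9.7010 / 9.9860
Result: 0.9715


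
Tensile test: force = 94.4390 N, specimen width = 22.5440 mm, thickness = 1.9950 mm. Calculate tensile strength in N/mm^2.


Formula: TS = force / (width * thickness)
Substituting: TS = 94.4390 / (22.5440 * 1.9950)
Result: 2.0998 N/mm^2


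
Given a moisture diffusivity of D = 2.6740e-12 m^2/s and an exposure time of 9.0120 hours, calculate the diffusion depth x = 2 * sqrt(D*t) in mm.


t = 9.0120 hr * 3600 = 32443.2000 s
D * t = 2.6740e-12 * 32443.2000 = 8.6753e-08
x = 2 * sqrt(D*t) = 2 * sqrt(8.6753e-08) = 5.8908e-04 m = 0.5891 mm


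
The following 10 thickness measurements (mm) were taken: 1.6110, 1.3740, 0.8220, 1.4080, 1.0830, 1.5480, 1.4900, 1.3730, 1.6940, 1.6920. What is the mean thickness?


Formula: Average = sum / n
Substituting: Average = 14.0950 / 10
Result: 1.4095 mm


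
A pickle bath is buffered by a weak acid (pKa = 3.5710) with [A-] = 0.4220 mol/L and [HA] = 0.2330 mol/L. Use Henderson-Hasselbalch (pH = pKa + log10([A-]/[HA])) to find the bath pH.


ratio = [A-] / [HA] = 0.4220 / 0.2330 = 1.8112
log10(ratio) = 0.2580
pH = pKa + log10(ratio) = 3.5710 + 0.2580 = 3.8290


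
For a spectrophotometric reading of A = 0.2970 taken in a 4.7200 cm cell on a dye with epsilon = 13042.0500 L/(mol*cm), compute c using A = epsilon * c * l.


Formula: c = A / (epsilon * l)
Substituting: c = 0.2970 / (13042.0500 * 4.7200)
Result: 4.8247e-06 mol/L


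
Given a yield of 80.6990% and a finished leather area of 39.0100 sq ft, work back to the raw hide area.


Formula: raw = finished * 100 / yield
Substituting: raw = 39.0100 * 100 / 80.6990
Result: 48.3401 sq ft


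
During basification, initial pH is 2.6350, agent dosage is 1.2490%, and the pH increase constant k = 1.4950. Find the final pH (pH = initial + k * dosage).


Formula: pH_final = pH_initial + k * base_pct
Substituting: pH_final = 2.6350 + 1.4950 * 1.2490
Result: 4.5023


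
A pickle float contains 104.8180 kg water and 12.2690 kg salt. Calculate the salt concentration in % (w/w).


Formula: Conc = salt / (water + salt) * 100
Substituting: Conc = 12.2690 / (104.8180 + 12.2690) * 100
Result: 10.4785 %


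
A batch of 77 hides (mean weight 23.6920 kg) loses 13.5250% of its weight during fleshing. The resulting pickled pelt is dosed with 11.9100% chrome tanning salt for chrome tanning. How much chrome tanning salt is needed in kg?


Total_raw = N * avg_wt = 77 * 23.6920 = 1824.2840 kg
Substrate = Total_raw * (1 - loss/100) = 1824.2840 * (1 - 13.5250/100) = 1577.5496 kg
Chrome = Substrate * pct / 100 = 1577.5496 * 11.9100 / 100 = 187.8862 kg


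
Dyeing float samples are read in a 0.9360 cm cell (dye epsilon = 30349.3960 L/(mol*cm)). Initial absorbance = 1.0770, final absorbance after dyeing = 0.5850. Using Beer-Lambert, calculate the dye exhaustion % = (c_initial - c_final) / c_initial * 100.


c_initial = A_i / (epsilon * l) = 1.0770 / (30349.3960 * 0.9360) = 3.7913e-05 mol/L
c_final = A_f / (epsilon * l) = 0.5850 / (30349.3960 * 0.9360) = 2.0593e-05 mol/L
Exhaustion = (c_initial - c_final) / c_initial * 100 = (3.7913e-05 - 2.0593e-05) / 3.7913e-05 * 100 = 45.6825 %


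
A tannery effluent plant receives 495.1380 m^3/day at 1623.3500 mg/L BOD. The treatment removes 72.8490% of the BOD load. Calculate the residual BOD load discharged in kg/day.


Load_in = volume * conc / 1000 = 495.1380 * 1623.3500 / 1000 = 803.7823 kg/day
Removed = Load_in * eff / 100 = 803.7823 * 72.8490 / 100 = 585.5473 kg/day
Load_out = Load_in - Removed = 803.7823 - 585.5473 = 218.2349 kg/day


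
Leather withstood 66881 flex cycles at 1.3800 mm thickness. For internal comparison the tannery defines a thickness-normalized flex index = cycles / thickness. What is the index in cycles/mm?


Formula: Index = cycles / thickness
Substituting: Index = 66881 / 1.3800
Result: 48464.4928 cycles/mm


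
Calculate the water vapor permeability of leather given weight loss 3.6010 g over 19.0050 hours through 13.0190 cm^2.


Formula: WVP = loss / (area * time)
Substituting: WVP = 3.6010 / (13.0190 * 19.0050)
Result: 0.0145538 g/(cm^2*hr)


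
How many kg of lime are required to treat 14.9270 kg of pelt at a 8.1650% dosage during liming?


Formula: Lime = substrate * pct / 100
Substituting: Lime = 14.9270 * 8.1650 / 100
Result: 1.2188 kg


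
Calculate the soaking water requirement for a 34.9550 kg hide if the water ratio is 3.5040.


Formula: Water = hide_weight * ratio
Substituting: Water = 34.9550 * 3.5040
Result: 122.4823 kg


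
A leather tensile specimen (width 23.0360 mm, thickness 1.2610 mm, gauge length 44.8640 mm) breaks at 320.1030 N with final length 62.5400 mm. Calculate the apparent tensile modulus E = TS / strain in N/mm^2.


TS = F / (w * t) = 320.1030 / (23.0360 * 1.2610) = 11.0196 N/mm^2
strain = (Lf - L0) / L0 = (62.5400 - 44.8640) / 44.8640 = 0.3940
E = TS / strain = 11.0196 / 0.3940 = 27.9693 N/mm^2


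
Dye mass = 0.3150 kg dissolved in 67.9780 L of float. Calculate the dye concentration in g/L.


Formula: Conc = dye_mass(kg) / volume(L) * 1000
Substituting: Conc = 0.3150 / 67.9780 * 1000
Result: 4.6339 g/L


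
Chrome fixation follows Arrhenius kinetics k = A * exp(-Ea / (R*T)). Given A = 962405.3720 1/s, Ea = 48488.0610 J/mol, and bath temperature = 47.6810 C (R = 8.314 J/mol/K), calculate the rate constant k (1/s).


T_K = T_C + 273.15 = 47.6810 + 273.15 = 320.8310 K
exponent = -Ea / (R * T_K) = -48488.0610 / (8.314 * 320.8310) = -18.1781
k = A * exp(exponent) = 962405.3720 * exp(-18.1781) = 0.0122662 1/s


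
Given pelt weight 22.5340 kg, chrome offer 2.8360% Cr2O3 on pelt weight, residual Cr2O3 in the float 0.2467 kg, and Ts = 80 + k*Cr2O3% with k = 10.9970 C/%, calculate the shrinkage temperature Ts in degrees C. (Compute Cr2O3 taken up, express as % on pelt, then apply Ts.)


Offered = pelt * offer_pct / 100 = 22.5340 * 2.8360 / 100 = 0.6391 kg
Uptake = offered - residual = 0.6391 - 0.2467 = 0.3924 kg
Cr2O3% on pelt = uptake / pelt * 100 = 0.3924 / 22.5340 * 100 = 1.7412 %
Ts = 80 + k * Cr2O3% = 80 + 10.9970 * 1.7412 = 99.1481 C


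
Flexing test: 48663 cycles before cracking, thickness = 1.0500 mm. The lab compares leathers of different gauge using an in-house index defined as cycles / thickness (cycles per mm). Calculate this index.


Formula: Index = cycles / thickness
Substituting: Index = 48663 / 1.0500
Result: 46345.7143 cycles/mm


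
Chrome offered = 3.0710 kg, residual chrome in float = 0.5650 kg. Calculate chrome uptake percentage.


Formula: Uptake = (offered - residual) / offered * 100
Substituting: Uptake = (3.0710 - 0.5650) / 3.0710 * 100
Result: 81.6021 %


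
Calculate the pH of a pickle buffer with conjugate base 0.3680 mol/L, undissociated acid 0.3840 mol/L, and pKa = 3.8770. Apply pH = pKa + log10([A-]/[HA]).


ratio = [A-] / [HA] = 0.3680 / 0.3840 = 0.9583
log10(ratio) = -0.0184834
pH = pKa + log10(ratio) = 3.8770 - 0.0184834 = 3.8585


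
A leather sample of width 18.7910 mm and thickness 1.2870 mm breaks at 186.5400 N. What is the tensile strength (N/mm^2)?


Formula: TS = force / (width * thickness)
Substituting: TS = 186.5400 / (18.7910 * 1.2870)
Result: 7.7134 N/mm^2


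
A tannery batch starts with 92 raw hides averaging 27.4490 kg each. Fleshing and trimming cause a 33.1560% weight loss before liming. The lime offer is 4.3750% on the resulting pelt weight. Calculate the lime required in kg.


Total_raw = N * avg_wt = 92 * 27.4490 = 2525.3080 kg
Substrate = Total_raw * (1 - loss/100) = 2525.3080 * (1 - 33.1560/100) = 1688.0169 kg
Lime = Substrate * pct / 100 = 1688.0169 * 4.3750 / 100 = 73.8507 kg


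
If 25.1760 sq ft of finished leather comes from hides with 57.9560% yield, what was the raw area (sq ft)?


Formula: raw = finished * 100 / yield
Substituting: raw = 25.1760 * 100 / 57.9560
Result: 43.4399 sq ft


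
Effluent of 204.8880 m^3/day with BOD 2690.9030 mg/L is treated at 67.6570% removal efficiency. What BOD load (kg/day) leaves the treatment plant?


Load_in = volume * conc / 1000 = 204.8880 * 2690.9030 / 1000 = 551.3337 kg/day
Removed = Load_in * eff / 100 = 551.3337 * 67.6570 / 100 = 373.0159 kg/day
Load_out = Load_in - Removed = 551.3337 - 373.0159 = 178.3179 kg/day


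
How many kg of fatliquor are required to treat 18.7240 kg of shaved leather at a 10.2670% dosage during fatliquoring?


Formula: Fat = substrate * pct / 100
Substituting: Fat = 18.7240 * 10.2670 / 100
Result: 1.9224 kg


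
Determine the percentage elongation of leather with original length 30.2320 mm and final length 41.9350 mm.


Formula: Elongation = (Lf - L0) / L0 * 100
Substituting: Elongation = (41.9350 - 30.2320) / 30.2320 * 100
Result: 38.7106 %


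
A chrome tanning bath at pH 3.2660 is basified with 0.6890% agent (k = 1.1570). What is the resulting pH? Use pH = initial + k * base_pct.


Formula: pH_final = pH_initial + k * base_pct
Substituting: pH_final = 3.2660 + 1.1570 * 0.6890
Result: 4.0632


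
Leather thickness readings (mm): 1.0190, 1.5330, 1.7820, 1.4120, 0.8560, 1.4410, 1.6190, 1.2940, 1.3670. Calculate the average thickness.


Formula: Average = sum / n
Substituting: Average = 12.3230 / 9
Result: 1.3692 mm


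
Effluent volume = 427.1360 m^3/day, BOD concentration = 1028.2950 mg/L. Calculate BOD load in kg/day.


Formula: BOD_load = volume * conc / 1000
Substituting: BOD_load = 427.1360 * 1028.2950 / 1000
Result: 439.2218 kg/day


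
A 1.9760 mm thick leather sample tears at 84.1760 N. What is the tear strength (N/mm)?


Formula: Tear strength = force / thickness
Substituting: Tear strength = 84.1760 / 1.9760
Result: 42.5992 N/mm


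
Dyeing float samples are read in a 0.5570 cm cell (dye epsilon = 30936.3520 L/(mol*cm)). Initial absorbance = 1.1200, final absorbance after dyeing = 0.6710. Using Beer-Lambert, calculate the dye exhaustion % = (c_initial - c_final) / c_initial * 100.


c_initial = A_i / (epsilon * l) = 1.1200 / (30936.3520 * 0.5570) = 6.4997e-05 mol/L
c_final = A_f / (epsilon * l) = 0.6710 / (30936.3520 * 0.5570) = 3.8940e-05 mol/L
Exhaustion = (c_initial - c_final) / c_initial * 100 = (6.4997e-05 - 3.8940e-05) / 6.4997e-05 * 100 = 40.0893 %


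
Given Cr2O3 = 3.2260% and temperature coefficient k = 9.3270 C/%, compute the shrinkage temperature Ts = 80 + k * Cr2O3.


Formula: Ts = 80 + k * Cr2O3
Substituting: Ts = 80 + 9.3270 * 3.2260
Result: 110.0889 C


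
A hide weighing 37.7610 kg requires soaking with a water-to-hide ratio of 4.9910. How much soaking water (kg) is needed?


Formula: Water = hide_weight * ratio
Substituting: Water = 37.7610 * 4.9910
Result: 188.4652 kg


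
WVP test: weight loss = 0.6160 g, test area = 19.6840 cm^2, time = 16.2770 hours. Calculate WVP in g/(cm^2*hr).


Formula: WVP = loss / (area * time)
Substituting: WVP = 0.6160 / (19.6840 * 16.2770)
Result: 0.00192262 g/(cm^2*hr)


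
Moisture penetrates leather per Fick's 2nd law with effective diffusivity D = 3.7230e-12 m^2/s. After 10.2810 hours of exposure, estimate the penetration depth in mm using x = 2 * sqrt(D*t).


t = 10.2810 hr * 3600 = 37011.6000 s
D * t = 3.7230e-12 * 37011.6000 = 1.3779e-07
x = 2 * sqrt(D*t) = 2 * sqrt(1.3779e-07) = 7.4241e-04 m = 0.7424 mm


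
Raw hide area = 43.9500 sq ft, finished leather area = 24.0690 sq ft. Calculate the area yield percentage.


Formula: Yield = finished / raw * 100
Substituting: Yield = 24.0690 / 43.9500 * 100
Result: 54.7645 %


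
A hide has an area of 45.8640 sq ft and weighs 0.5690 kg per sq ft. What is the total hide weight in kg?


Formula: Weight = area * weight_per_sqft
Substituting: Weight = 45.8640 * 0.5690
Result: 26.0966 kg


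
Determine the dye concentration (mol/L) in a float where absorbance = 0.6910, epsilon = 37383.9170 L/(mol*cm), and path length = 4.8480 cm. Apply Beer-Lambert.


Formula: c = A / (epsilon * l)
Substituting: c = 0.6910 / (37383.9170 * 4.8480)
Result: 3.8127e-06 mol/L


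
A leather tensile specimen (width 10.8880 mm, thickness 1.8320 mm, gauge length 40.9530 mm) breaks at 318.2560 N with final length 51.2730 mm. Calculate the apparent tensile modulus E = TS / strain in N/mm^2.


TS = F / (w * t) = 318.2560 / (10.8880 * 1.8320) = 15.9552 N/mm^2
strain = (Lf - L0) / L0 = (51.2730 - 40.9530) / 40.9530 = 0.2520
E = TS / strain = 15.9552 / 0.2520 = 63.3154 N/mm^2


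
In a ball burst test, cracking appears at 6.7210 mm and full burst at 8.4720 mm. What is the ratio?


Formula: Ratio = crack / burst
Substituting: Ratio = 6.7210 / 8.4720
Result: 0.7933


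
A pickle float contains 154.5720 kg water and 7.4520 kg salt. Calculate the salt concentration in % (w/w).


Formula: Conc = salt / (water + salt) * 100
Substituting: Conc = 7.4520 / (154.5720 + 7.4520) * 100
Result: 4.5993 %


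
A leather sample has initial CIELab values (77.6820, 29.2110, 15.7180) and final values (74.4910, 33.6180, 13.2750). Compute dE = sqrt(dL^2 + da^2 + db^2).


dL = -3.1910, da = 4.4070, db = -2.4430
dE = sqrt((-3.1910)^2 + 4.4070^2 + (-2.4430)^2) = 5.9643


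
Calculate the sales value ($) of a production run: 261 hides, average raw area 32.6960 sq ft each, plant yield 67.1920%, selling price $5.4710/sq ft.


Raw_total = N * avg_area = 261 * 32.6960 = 8533.6560 sq ft
Finished = Raw_total * yield / 100 = 8533.6560 * 67.1920 / 100 = 5733.9341 sq ft
Value = Finished * price = 5733.9341 * 5.4710 = 31370.3537 $


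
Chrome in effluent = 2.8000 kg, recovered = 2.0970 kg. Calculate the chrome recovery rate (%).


Formula: Recovery = recovered / input * 100
Substituting: Recovery = 2.0970 / 2.8000 * 100
Result: 74.8929 %


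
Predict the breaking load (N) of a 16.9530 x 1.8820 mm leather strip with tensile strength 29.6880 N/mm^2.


Formula: F = TS * w * t
Substituting: F = 29.6880 * 16.9530 * 1.8820
Result: 947.2118 N


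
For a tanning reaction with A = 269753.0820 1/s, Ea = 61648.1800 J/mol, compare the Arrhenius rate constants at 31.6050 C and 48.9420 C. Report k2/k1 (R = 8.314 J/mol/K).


T1 = 31.6050 + 273.15 = 304.7550 K; T2 = 48.9420 + 273.15 = 322.0920 K
k1 = A * exp(-Ea/(R*T1)) = 269753.0820 * exp(-61648.1800/(8.314*304.7550)) = 7.3141e-06 1/s
k2 = A * exp(-Ea/(R*T2)) = 269753.0820 * exp(-61648.1800/(8.314*322.0920)) = 2.7098e-05 1/s
k2/k1 = 2.7098e-05 / 7.3141e-06 = 3.7049


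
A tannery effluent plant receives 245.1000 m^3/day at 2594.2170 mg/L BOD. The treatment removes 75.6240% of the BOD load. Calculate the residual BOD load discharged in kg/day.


Load_in = volume * conc / 1000 = 245.1000 * 2594.2170 / 1000 = 635.8426 kg/day
Removed = Load_in * eff / 100 = 635.8426 * 75.6240 / 100 = 480.8496 kg/day
Load_out = Load_in - Removed = 635.8426 - 480.8496 = 154.9930 kg/day


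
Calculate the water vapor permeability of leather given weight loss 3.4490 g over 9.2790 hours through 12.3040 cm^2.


Formula: WVP = loss / (area * time)
Substituting: WVP = 3.4490 / (12.3040 * 9.2790)
Result: 0.0302097 g/(cm^2*hr)


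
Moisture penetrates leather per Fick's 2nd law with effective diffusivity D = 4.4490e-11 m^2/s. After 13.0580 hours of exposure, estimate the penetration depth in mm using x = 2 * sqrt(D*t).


t = 13.0580 hr * 3600 = 47008.8000 s
D * t = 4.4490e-11 * 47008.8000 = 2.0914e-06
x = 2 * sqrt(D*t) = 2 * sqrt(2.0914e-06) = 0.00289235 m = 2.8923 mm


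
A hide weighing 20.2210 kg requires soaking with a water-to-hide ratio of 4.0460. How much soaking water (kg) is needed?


Formula: Water = hide_weight * ratio
Substituting: Water = 20.2210 * 4.0460
Result: 81.8142 kg


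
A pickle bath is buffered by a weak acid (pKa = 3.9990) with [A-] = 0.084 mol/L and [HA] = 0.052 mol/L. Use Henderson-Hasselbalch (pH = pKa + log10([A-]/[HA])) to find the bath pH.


ratio = [A-] / [HA] = 0.084 / 0.052 = 1.6154
log10(ratio) = 0.2083
pH = pKa + log10(ratio) = 3.9990 + 0.2083 = 4.2073


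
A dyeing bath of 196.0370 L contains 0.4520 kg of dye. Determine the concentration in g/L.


Formula: Conc = dye_mass(kg) / volume(L) * 1000
Substituting: Conc = 0.4520 / 196.0370 * 1000
Result: 2.3057 g/L


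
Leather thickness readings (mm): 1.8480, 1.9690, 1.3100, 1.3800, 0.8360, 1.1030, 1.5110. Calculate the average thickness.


Formula: Average = sum / n
Substituting: Average = 9.9570 / 7
Result: 1.4224 mm


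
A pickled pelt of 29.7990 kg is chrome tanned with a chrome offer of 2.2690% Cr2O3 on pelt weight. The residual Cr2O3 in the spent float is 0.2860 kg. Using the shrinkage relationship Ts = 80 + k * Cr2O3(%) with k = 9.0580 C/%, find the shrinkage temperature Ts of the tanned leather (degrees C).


Offered = pelt * offer_pct / 100 = 29.7990 * 2.2690 / 100 = 0.6761 kg
Uptake = offered - residual = 0.6761 - 0.2860 = 0.3901 kg
Cr2O3% on pelt = uptake / pelt * 100 = 0.3901 / 29.7990 * 100 = 1.3092 %
Ts = 80 + k * Cr2O3% = 80 + 9.0580 * 1.3092 = 91.8591 C


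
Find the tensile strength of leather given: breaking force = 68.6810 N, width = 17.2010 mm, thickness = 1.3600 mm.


Formula: TS = force / (width * thickness)
Substituting: TS = 68.6810 / (17.2010 * 1.3600)
Result: 2.9359 N/mm^2


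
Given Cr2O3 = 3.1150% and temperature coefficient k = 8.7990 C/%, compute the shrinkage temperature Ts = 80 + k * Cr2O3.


Formula: Ts = 80 + k * Cr2O3
Substituting: Ts = 80 + 8.7990 * 3.1150
Result: 107.4089 C


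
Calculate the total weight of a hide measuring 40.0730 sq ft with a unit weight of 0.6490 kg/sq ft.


Formula: Weight = area * weight_per_sqft
Substituting: Weight = 40.0730 * 0.6490
Result: 26.0074 kg


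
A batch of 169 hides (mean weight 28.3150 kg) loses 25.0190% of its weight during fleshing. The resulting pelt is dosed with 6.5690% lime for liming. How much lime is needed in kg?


Total_raw = N * avg_wt = 169 * 28.3150 = 4785.2350 kg
Substrate = Total_raw * (1 - loss/100) = 4785.2350 * (1 - 25.0190/100) = 3588.0171 kg
Lime = Substrate * pct / 100 = 3588.0171 * 6.5690 / 100 = 235.6968 kg


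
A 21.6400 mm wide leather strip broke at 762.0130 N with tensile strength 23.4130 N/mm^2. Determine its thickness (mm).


Formula: t = F / (TS * w)
Substituting: t = 762.0130 / (23.4130 * 21.6400)
Result: 1.5040 mm


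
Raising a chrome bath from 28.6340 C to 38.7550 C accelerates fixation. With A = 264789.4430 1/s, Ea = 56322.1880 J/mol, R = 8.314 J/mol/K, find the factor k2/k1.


T1 = 28.6340 + 273.15 = 301.7840 K; T2 = 38.7550 + 273.15 = 311.9050 K
k1 = A * exp(-Ea/(R*T1)) = 264789.4430 * exp(-56322.1880/(8.314*301.7840)) = 4.7202e-05 1/s
k2 = A * exp(-Ea/(R*T2)) = 264789.4430 * exp(-56322.1880/(8.314*311.9050)) = 9.7791e-05 1/s
k2/k1 = 9.7791e-05 / 4.7202e-05 = 2.0718


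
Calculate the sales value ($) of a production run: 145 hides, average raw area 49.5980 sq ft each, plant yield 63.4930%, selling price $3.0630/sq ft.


Raw_total = N * avg_area = 145 * 49.5980 = 7191.7100 sq ft
Finished = Raw_total * yield / 100 = 7191.7100 * 63.4930 / 100 = 4566.2324 sq ft
Value = Finished * price = 4566.2324 * 3.0630 = 13986.3699 $


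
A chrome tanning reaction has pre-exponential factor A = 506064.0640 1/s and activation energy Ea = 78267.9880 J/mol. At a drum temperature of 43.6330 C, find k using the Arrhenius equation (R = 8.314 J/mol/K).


T_K = T_C + 273.15 = 43.6330 + 273.15 = 316.7830 K
exponent = -Ea / (R * T_K) = -78267.9880 / (8.314 * 316.7830) = -29.7175
k = A * exp(exponent) = 506064.0640 * exp(-29.7175) = 6.2814e-08 1/s
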